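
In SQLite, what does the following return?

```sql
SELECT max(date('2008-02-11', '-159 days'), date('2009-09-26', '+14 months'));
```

2010-11-26

date('2008-02-11', '-159 days') → 2007-09-05.
date('2009-09-26', '+14 months') → 2010-11-26.
Later of the two is 2010-11-26.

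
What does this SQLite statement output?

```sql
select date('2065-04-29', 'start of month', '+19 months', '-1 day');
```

`start of month` rewinds 2065-04-29 to 2065-04-01.
Adding +19 months to 2065-04-01 gives 2066-11-01.
Going back 1 day from 2066-11-01 reaches 2066-10-31 (last day of October, 31 days).

2066-10-31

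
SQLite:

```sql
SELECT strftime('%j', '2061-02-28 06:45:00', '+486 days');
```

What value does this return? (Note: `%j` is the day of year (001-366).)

First apply '+486 days': 2061-02-28 06:45:00 → 2062-06-29 06:45:00.
Day-of-year for 2062-06-29: days since 2062-01-01 inclusive = 180, zero-padded to 180.

180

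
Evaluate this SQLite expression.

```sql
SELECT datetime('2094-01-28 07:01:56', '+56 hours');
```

+56 hours from 2094-01-28 07:01:56 is 2094-01-30 15:01:56 (crosses midnight).

2094-01-30 15:01:56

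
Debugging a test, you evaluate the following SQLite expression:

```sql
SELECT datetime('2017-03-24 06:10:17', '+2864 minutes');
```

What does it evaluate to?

2864 minutes = 47h 44m; +2864 minutes from 2017-03-24 06:10:17 is 2017-03-26 05:54:17 (crosses midnight).

2017-03-26 05:54:17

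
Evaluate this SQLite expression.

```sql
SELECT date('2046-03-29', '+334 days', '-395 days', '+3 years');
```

2049-01-27

Applying '+334 days' to 2046-03-29: counting 334 days forward gives 2047-02-26.
Applying '-395 days' to 2047-02-26: counting 395 days back gives 2046-01-27.
Adding +3 years to 2046-01-27 gives 2049-01-27.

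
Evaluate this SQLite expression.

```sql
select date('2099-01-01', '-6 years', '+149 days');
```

2093-05-30

Adding -6 years to 2099-01-01 gives 2093-01-01.
Applying '+149 days' to 2093-01-01: counting 149 days forward gives 2093-05-30.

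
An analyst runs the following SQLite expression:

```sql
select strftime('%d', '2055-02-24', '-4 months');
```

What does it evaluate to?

First apply '-4 months': 2055-02-24 → 2054-10-24.
`%d` extracts the 2-digit day of month: 24.

24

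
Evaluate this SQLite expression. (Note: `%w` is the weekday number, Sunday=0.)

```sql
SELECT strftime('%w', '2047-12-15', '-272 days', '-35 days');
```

1

First apply '-272 days', '-35 days': 2047-12-15 → 2047-02-11.
2047-02-11 is a Monday; with Sunday=0 that is 1.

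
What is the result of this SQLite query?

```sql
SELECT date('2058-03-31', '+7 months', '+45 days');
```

Adding +7 months to 2058-03-31 gives 2058-10-31.
Applying '+45 days' to 2058-10-31: counting 45 days forward gives 2058-12-15.

2058-12-15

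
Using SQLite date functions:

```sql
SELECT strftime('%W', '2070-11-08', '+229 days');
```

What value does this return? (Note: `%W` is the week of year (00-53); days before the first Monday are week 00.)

First apply '+229 days': 2070-11-08 → 2071-06-25.
2071-06-25 is a Thursday. SQLite's %W counts Mondays since the year started; the result is 25.

25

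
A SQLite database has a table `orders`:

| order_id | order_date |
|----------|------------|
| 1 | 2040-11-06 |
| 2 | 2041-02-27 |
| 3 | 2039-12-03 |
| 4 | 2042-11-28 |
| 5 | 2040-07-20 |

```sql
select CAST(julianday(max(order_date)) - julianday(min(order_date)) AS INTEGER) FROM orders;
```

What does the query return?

1091

MIN = 2039-12-03, MAX = 2042-11-28.
28 days remain in December 2039 after the 3rd (31 − 3).
Full months from January 2040 through October 2042 contribute their day counts.
Then 28 days into November 2042.
Total: 28 + 31 + 29 + 31 + 30 + 31 + 30 + 31 + 31 + 30 + 31 + 30 + 31 + 31 + 28 + 31 + 30 + 31 + 30 + 31 + 31 + 30 + 31 + 30 + 31 + 31 + 28 + 31 + 30 + 31 + 30 + 31 + 31 + 30 + 31 + 28 = 1091.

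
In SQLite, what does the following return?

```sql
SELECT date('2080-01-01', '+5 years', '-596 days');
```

Adding +5 years to 2080-01-01 gives 2085-01-01.
Applying '-596 days' to 2085-01-01: counting 596 days back gives 2083-05-16.

2083-05-16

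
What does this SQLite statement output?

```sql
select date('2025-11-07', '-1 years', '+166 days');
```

Adding -1 year to 2025-11-07 gives 2024-11-07.
Applying '+166 days' to 2024-11-07: counting 166 days forward gives 2025-04-22.

2025-04-22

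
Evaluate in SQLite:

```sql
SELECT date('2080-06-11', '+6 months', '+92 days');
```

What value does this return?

2081-03-13

Adding +6 months to 2080-06-11 gives 2080-12-11.
Applying '+92 days' to 2080-12-11: counting 92 days forward gives 2081-03-13.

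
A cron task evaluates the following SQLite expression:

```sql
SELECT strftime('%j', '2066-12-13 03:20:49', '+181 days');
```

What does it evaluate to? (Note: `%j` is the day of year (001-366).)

First apply '+181 days': 2066-12-13 03:20:49 → 2067-06-12 03:20:49.
Day-of-year for 2067-06-12: days since 2067-01-01 inclusive = 163, zero-padded to 163.

163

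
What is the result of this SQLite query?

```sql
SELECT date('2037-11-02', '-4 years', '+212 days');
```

Adding -4 years to 2037-11-02 gives 2033-11-02.
Applying '+212 days' to 2033-11-02: counting 212 days forward gives 2034-06-02.

2034-06-02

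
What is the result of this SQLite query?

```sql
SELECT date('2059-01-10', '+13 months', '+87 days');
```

2060-05-07

Adding +13 months to 2059-01-10 gives 2060-02-10.
Applying '+87 days' to 2060-02-10: counting 87 days forward gives 2060-05-07.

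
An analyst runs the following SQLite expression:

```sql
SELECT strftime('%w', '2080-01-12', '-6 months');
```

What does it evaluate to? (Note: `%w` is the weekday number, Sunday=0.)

First apply '-6 months': 2080-01-12 → 2079-07-12.
2079-07-12 is a Wednesday; with Sunday=0 that is 3.

3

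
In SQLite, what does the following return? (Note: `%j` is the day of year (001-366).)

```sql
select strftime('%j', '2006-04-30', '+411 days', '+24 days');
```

190

First apply '+411 days', '+24 days': 2006-04-30 → 2007-07-09.
Day-of-year for 2007-07-09: days since 2007-01-01 inclusive = 190, zero-padded to 190.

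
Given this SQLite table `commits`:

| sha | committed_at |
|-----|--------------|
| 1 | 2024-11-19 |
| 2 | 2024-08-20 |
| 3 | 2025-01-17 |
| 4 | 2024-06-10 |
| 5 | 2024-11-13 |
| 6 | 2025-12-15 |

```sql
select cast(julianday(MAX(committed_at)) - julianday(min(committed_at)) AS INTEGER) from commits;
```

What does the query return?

MIN = 2024-06-10, MAX = 2025-12-15.
20 days remain in June 2024 after the 10th (30 − 10).
Full months from July 2024 through November 2025 contribute their day counts.
Then 15 days into December 2025.
Total: 20 + 31 + 31 + 30 + 31 + 30 + 31 + 31 + 28 + 31 + 30 + 31 + 30 + 31 + 31 + 30 + 31 + 30 + 15 = 553.

553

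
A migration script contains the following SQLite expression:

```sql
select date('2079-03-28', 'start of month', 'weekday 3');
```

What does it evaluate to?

`start of month` rewinds 2079-03-28 to 2079-03-01.
`weekday 3` advances to the next Wednesday; 2079-03-01 is already a Wednesday, so it stays at 2079-03-01.

2079-03-01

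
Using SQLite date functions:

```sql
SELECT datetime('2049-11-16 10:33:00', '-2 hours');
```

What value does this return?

-2 hours from 2049-11-16 10:33:00 is 2049-11-16 08:33:00.

2049-11-16 08:33:00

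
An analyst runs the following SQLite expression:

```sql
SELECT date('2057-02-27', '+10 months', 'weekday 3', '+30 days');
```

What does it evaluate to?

Adding +10 months to 2057-02-27 gives 2057-12-27.
`weekday 3` advances to the next Wednesday; 2057-12-27 is a Thursday, so it moves forward to 2058-01-02.
January 2058 has 31 days; 29 remain after the 2nd, so 30 days reach 2058-02-01.

2058-02-01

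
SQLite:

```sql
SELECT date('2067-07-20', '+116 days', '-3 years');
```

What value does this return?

Applying '+116 days' to 2067-07-20: counting 116 days forward gives 2067-11-13.
Adding -3 years to 2067-11-13 gives 2064-11-13.

2064-11-13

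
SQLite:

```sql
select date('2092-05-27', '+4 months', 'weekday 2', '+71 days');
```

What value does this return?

Adding +4 months to 2092-05-27 gives 2092-09-27.
`weekday 2` advances to the next Tuesday; 2092-09-27 is a Saturday, so it moves forward to 2092-09-30.
Applying '+71 days' to 2092-09-30: counting 71 days forward gives 2092-12-10.

2092-12-10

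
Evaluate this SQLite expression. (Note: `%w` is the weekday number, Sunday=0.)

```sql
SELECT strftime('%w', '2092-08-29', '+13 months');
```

First apply '+13 months': 2092-08-29 → 2093-09-29.
2093-09-29 is a Tuesday; with Sunday=0 that is 2.

2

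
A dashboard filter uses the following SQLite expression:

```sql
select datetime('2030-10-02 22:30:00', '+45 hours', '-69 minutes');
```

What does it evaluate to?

2030-10-04 18:21:00

+45 hours from 2030-10-02 22:30:00 is 2030-10-04 19:30:00 (crosses midnight).
69 minutes = 1h 9m; -69 minutes from 2030-10-04 19:30:00 is 2030-10-04 18:21:00.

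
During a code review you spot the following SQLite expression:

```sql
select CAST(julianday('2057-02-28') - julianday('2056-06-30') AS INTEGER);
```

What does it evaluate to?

0 days remain in June 2056 after the 30th (30 − 30).
Full months from July 2056 through January 2057 contribute their day counts.
Then 28 days into February 2057.
Total: 0 + 31 + 31 + 30 + 31 + 30 + 31 + 31 + 28 = 243.

243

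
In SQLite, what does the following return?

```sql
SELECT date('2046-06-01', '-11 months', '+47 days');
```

Adding -11 months to 2046-06-01 gives 2045-07-01.
Applying '+47 days' to 2045-07-01: counting 47 days forward gives 2045-08-17.

2045-08-17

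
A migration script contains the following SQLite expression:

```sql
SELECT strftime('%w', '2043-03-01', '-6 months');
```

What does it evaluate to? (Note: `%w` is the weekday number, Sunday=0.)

1

First apply '-6 months': 2043-03-01 → 2042-09-01.
2042-09-01 is a Monday; with Sunday=0 that is 1.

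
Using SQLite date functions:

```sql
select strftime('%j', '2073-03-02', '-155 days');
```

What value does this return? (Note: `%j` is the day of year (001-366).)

First apply '-155 days': 2073-03-02 → 2072-09-28.
Day-of-year for 2072-09-28: days since 2072-01-01 inclusive = 272, zero-padded to 272.

272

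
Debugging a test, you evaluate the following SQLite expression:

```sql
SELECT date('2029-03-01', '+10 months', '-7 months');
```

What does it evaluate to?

Adding +10 months to 2029-03-01 gives 2030-01-01.
Adding -7 months to 2030-01-01 gives 2029-06-01.

2029-06-01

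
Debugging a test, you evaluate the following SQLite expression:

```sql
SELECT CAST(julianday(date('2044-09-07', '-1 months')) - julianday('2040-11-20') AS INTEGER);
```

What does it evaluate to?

1356

Adding -1 month to 2044-09-07 gives 2044-08-07.
10 days remain in November 2040 after the 20th (30 − 20).
Full months from December 2040 through July 2044 contribute their day counts.
Then 7 days into August 2044.
Total: 10 + 31 + 31 + 28 + 31 + 30 + 31 + 30 + 31 + 31 + 30 + 31 + 30 + 31 + 31 + 28 + 31 + 30 + 31 + 30 + 31 + 31 + 30 + 31 + 30 + 31 + 31 + 28 + 31 + 30 + 31 + 30 + 31 + 31 + 30 + 31 + 30 + 31 + 31 + 29 + 31 + 30 + 31 + 30 + 31 + 7 = 1356.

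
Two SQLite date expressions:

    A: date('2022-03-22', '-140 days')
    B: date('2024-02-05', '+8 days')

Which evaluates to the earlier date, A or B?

A

A = 2021-11-02.
B = 2024-02-13.
A is earlier.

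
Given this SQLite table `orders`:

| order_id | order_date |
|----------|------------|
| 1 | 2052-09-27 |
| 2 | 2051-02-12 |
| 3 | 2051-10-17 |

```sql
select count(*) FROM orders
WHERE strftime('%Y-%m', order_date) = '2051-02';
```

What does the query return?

Rows with year-month 2051-02: 2051-02-12 → 1.

1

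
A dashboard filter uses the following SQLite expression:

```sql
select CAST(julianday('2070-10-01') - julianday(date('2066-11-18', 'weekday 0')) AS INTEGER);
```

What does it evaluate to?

1410

`weekday 0` advances to the next Sunday; 2066-11-18 is a Thursday, so it moves forward to 2066-11-21.
9 days remain in November 2066 after the 21st (30 − 21).
Full months from December 2066 through September 2070 contribute their day counts.
Then 1 day into October 2070.
Total: 9 + 31 + 31 + 28 + 31 + 30 + 31 + 30 + 31 + 31 + 30 + 31 + 30 + 31 + 31 + 29 + 31 + 30 + 31 + 30 + 31 + 31 + 30 + 31 + 30 + 31 + 31 + 28 + 31 + 30 + 31 + 30 + 31 + 31 + 30 + 31 + 30 + 31 + 31 + 28 + 31 + 30 + 31 + 30 + 31 + 31 + 30 + 1 = 1410.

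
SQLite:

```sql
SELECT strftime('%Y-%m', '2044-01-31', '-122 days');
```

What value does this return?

2043-10

First apply '-122 days': 2044-01-31 → 2043-10-01.
`%Y-%m` extracts the year-month: 2043-10.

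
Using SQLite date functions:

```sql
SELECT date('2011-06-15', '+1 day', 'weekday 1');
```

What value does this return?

2011-06-20

Advancing 1 more day within June lands on 2011-06-16.
`weekday 1` advances to the next Monday; 2011-06-16 is a Thursday, so it moves forward to 2011-06-20.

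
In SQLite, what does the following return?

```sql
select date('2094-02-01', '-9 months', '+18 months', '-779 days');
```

2092-09-13

Adding -9 months to 2094-02-01 gives 2093-05-01.
Adding +18 months to 2093-05-01 gives 2094-11-01.
Applying '-779 days' to 2094-11-01: counting 779 days back gives 2092-09-13.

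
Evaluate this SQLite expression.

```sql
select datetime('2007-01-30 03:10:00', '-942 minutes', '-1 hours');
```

942 minutes = 15h 42m; -942 minutes from 2007-01-30 03:10:00 is 2007-01-29 11:28:00 (crosses midnight).
-1 hours from 2007-01-29 11:28:00 is 2007-01-29 10:28:00.

2007-01-29 10:28:00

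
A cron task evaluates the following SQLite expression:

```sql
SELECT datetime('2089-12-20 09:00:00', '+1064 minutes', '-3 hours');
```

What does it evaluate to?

1064 minutes = 17h 44m; +1064 minutes from 2089-12-20 09:00:00 is 2089-12-21 02:44:00 (crosses midnight).
-3 hours from 2089-12-21 02:44:00 is 2089-12-20 23:44:00 (crosses midnight).

2089-12-20 23:44:00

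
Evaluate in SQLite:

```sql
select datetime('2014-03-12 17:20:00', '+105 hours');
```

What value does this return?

2014-03-17 02:20:00

+105 hours from 2014-03-12 17:20:00 is 2014-03-17 02:20:00 (crosses midnight).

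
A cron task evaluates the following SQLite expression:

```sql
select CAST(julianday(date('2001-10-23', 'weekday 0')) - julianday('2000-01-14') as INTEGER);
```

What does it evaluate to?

653

`weekday 0` advances to the next Sunday; 2001-10-23 is a Tuesday, so it moves forward to 2001-10-28.
17 days remain in January 2000 after the 14th (31 − 14).
Full months from February 2000 through September 2001 contribute their day counts.
Then 28 days into October 2001.
Total: 17 + 29 + 31 + 30 + 31 + 30 + 31 + 31 + 30 + 31 + 30 + 31 + 31 + 28 + 31 + 30 + 31 + 30 + 31 + 31 + 30 + 28 = 653.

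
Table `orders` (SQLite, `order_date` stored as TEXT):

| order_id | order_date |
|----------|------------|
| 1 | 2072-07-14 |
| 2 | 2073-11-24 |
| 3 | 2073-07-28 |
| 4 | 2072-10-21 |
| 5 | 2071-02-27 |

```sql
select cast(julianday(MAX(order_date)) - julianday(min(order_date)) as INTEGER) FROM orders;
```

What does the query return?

1001

MIN = 2071-02-27, MAX = 2073-11-24.
1 day remains in February 2071 after the 27th (28 − 27).
Full months from March 2071 through October 2073 contribute their day counts.
Then 24 days into November 2073.
Total: 1 + 31 + 30 + 31 + 30 + 31 + 31 + 30 + 31 + 30 + 31 + 31 + 29 + 31 + 30 + 31 + 30 + 31 + 31 + 30 + 31 + 30 + 31 + 31 + 28 + 31 + 30 + 31 + 30 + 31 + 31 + 30 + 31 + 24 = 1001.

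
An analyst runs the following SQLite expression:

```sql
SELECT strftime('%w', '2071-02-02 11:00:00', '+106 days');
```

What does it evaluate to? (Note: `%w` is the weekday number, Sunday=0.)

2

First apply '+106 days': 2071-02-02 11:00:00 → 2071-05-19 11:00:00.
2071-05-19 is a Tuesday; with Sunday=0 that is 2.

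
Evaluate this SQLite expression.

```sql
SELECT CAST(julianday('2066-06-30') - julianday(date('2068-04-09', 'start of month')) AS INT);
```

-641

`start of month` rewinds 2068-04-09 to 2068-04-01.
0 days remain in June 2066 after the 30th (30 − 30).
Full months from July 2066 through March 2068 contribute their day counts.
Then 1 day into April 2068.
Total: 0 + 31 + 31 + 30 + 31 + 30 + 31 + 31 + 28 + 31 + 30 + 31 + 30 + 31 + 31 + 30 + 31 + 30 + 31 + 31 + 29 + 31 + 1 = 641.
The subtraction is earlier − later, so the result is −641 → -641.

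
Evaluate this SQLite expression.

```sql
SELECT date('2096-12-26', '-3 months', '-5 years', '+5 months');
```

2092-02-26

Adding -3 months to 2096-12-26 gives 2096-09-26.
Adding -5 years to 2096-09-26 gives 2091-09-26.
Adding +5 months to 2091-09-26 gives 2092-02-26.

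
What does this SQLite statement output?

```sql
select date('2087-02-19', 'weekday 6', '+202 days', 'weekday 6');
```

2087-09-13

`weekday 6` advances to the next Saturday; 2087-02-19 is a Wednesday, so it moves forward to 2087-02-22.
Applying '+202 days' to 2087-02-22: counting 202 days forward gives 2087-09-12.
`weekday 6` advances to the next Saturday; 2087-09-12 is a Friday, so it moves forward to 2087-09-13.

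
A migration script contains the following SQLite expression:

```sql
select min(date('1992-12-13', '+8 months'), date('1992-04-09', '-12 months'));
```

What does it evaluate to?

date('1992-12-13', '+8 months') → 1993-08-13.
date('1992-04-09', '-12 months') → 1991-04-09.
Earlier of the two is 1991-04-09.

1991-04-09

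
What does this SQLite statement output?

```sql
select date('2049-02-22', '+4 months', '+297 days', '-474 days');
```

2048-12-27

Adding +4 months to 2049-02-22 gives 2049-06-22.
Applying '+297 days' to 2049-06-22: counting 297 days forward gives 2050-04-15.
Applying '-474 days' to 2050-04-15: counting 474 days back gives 2048-12-27.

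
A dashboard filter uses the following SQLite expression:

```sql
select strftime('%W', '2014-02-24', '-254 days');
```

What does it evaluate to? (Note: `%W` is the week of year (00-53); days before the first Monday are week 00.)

First apply '-254 days': 2014-02-24 → 2013-06-15.
2013-06-15 is a Saturday. SQLite's %W counts Mondays since the year started; the result is 23.

23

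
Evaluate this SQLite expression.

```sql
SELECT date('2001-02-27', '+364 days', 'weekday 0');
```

2002-03-03

Applying '+364 days' to 2001-02-27: counting 364 days forward gives 2002-02-26.
`weekday 0` advances to the next Sunday; 2002-02-26 is a Tuesday, so it moves forward to 2002-03-03.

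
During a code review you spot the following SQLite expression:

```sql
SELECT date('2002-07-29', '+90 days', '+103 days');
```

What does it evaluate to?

2003-02-07

Applying '+90 days' to 2002-07-29: counting 90 days forward gives 2002-10-27.
Applying '+103 days' to 2002-10-27: counting 103 days forward gives 2003-02-07.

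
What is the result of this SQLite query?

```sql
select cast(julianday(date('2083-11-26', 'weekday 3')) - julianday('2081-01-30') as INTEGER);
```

1035

`weekday 3` advances to the next Wednesday; 2083-11-26 is a Friday, so it moves forward to 2083-12-01.
1 day remains in January 2081 after the 30th (31 − 30).
Full months from February 2081 through November 2083 contribute their day counts.
Then 1 day into December 2083.
Total: 1 + 28 + 31 + 30 + 31 + 30 + 31 + 31 + 30 + 31 + 30 + 31 + 31 + 28 + 31 + 30 + 31 + 30 + 31 + 31 + 30 + 31 + 30 + 31 + 31 + 28 + 31 + 30 + 31 + 30 + 31 + 31 + 30 + 31 + 30 + 1 = 1035.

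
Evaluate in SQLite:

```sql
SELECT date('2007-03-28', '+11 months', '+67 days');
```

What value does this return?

2008-05-05

Adding +11 months to 2007-03-28 gives 2008-02-28.
Applying '+67 days' to 2008-02-28: counting 67 days forward gives 2008-05-05.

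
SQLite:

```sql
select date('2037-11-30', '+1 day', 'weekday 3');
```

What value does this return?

November 2037 has 30 days; 0 remain after the 30th, so 1 days reach 2037-12-01.
`weekday 3` advances to the next Wednesday; 2037-12-01 is a Tuesday, so it moves forward to 2037-12-02.

2037-12-02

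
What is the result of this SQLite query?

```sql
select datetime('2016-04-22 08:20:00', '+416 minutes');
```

416 minutes = 6h 56m; +416 minutes from 2016-04-22 08:20:00 is 2016-04-22 15:16:00.

2016-04-22 15:16:00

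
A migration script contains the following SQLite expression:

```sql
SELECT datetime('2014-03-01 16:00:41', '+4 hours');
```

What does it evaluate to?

2014-03-01 20:00:41

+4 hours from 2014-03-01 16:00:41 is 2014-03-01 20:00:41.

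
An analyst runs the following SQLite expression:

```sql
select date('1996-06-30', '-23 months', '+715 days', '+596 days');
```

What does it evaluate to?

Adding -23 months to 1996-06-30 gives 1994-07-30.
Applying '+715 days' to 1994-07-30: counting 715 days forward gives 1996-07-14.
Applying '+596 days' to 1996-07-14: counting 596 days forward gives 1998-03-02.

1998-03-02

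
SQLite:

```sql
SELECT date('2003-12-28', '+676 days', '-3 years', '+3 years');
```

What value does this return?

Applying '+676 days' to 2003-12-28: counting 676 days forward gives 2005-11-03.
Adding -3 years to 2005-11-03 gives 2002-11-03.
Adding +3 years to 2002-11-03 gives 2005-11-03.

2005-11-03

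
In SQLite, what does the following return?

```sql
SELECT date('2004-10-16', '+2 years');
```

2006-10-16

Adding +2 years to 2004-10-16 gives 2006-10-16.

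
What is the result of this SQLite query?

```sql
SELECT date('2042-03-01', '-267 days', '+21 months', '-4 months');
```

2042-11-07

Applying '-267 days' to 2042-03-01: counting 267 days back gives 2041-06-07.
Adding +21 months to 2041-06-07 gives 2043-03-07.
Adding -4 months to 2043-03-07 gives 2042-11-07.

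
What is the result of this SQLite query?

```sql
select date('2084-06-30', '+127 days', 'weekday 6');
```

Applying '+127 days' to 2084-06-30: counting 127 days forward gives 2084-11-04.
`weekday 6` advances to the next Saturday; 2084-11-04 is already a Saturday, so it stays at 2084-11-04.

2084-11-04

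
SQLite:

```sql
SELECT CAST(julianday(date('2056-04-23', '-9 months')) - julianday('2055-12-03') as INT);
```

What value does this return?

Adding -9 months to 2056-04-23 gives 2055-07-23.
8 days remain in July 2055 after the 23rd (31 − 23).
August 2055: 31 days.
September 2055: 30 days.
October 2055: 31 days.
November 2055: 30 days.
Then 3 days into December 2055.
Total: 8 + 31 + 30 + 31 + 30 + 3 = 133.
The subtraction is earlier − later, so the result is −133 → -133.

-133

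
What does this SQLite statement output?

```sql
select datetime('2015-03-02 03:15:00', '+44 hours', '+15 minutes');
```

+44 hours from 2015-03-02 03:15:00 is 2015-03-03 23:15:00 (crosses midnight).
+15 minutes from 2015-03-03 23:15:00 is 2015-03-03 23:30:00.

2015-03-03 23:30:00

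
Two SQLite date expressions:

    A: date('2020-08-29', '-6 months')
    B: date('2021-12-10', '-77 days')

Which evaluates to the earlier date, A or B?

A

A = 2020-02-29.
B = 2021-09-24.
A is earlier.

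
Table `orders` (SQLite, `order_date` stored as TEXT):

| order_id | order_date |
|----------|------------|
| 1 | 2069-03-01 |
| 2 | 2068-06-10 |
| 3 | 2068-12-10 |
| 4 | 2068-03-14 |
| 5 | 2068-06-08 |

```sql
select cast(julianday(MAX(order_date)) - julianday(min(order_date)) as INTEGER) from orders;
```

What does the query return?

352

MIN = 2068-03-14, MAX = 2069-03-01.
17 days remain in March 2068 after the 14th (31 − 14).
Full months from April 2068 through February 2069 contribute their day counts.
Then 1 day into March 2069.
Total: 17 + 30 + 31 + 30 + 31 + 31 + 30 + 31 + 30 + 31 + 31 + 28 + 1 = 352.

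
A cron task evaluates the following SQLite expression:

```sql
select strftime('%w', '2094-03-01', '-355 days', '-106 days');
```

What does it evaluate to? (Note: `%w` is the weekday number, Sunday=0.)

2

First apply '-355 days', '-106 days': 2094-03-01 → 2092-11-25.
2092-11-25 is a Tuesday; with Sunday=0 that is 2.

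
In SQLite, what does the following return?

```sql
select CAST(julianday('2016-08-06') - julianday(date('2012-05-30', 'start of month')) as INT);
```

`start of month` rewinds 2012-05-30 to 2012-05-01.
30 days remain in May 2012 after the 1st (31 − 1).
Full months from June 2012 through July 2016 contribute their day counts.
Then 6 days into August 2016.
Total: 30 + 30 + 31 + 31 + 30 + 31 + 30 + 31 + 31 + 28 + 31 + 30 + 31 + 30 + 31 + 31 + 30 + 31 + 30 + 31 + 31 + 28 + 31 + 30 + 31 + 30 + 31 + 31 + 30 + 31 + 30 + 31 + 31 + 28 + 31 + 30 + 31 + 30 + 31 + 31 + 30 + 31 + 30 + 31 + 31 + 29 + 31 + 30 + 31 + 30 + 31 + 6 = 1558.

1558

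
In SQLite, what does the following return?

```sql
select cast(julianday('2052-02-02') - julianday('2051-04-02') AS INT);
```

306

28 days remain in April 2051 after the 2nd (30 − 2).
Full months from May 2051 through January 2052 contribute their day counts.
Then 2 days into February 2052.
Total: 28 + 31 + 30 + 31 + 31 + 30 + 31 + 30 + 31 + 31 + 2 = 306.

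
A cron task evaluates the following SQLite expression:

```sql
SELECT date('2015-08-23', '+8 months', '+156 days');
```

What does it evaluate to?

2016-09-26

Adding +8 months to 2015-08-23 gives 2016-04-23.
Applying '+156 days' to 2016-04-23: counting 156 days forward gives 2016-09-26.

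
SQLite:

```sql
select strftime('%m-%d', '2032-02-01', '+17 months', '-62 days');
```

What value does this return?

First apply '+17 months', '-62 days': 2032-02-01 → 2033-04-30.
`%m-%d` extracts the month-day: 04-30.

04-30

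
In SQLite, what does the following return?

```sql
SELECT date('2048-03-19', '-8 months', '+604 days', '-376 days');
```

Adding -8 months to 2048-03-19 gives 2047-07-19.
Applying '+604 days' to 2047-07-19: counting 604 days forward gives 2049-03-14.
Applying '-376 days' to 2049-03-14: counting 376 days back gives 2048-03-03.

2048-03-03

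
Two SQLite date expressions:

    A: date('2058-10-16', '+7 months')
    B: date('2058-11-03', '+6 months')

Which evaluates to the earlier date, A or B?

B

A = 2059-05-16.
B = 2059-05-03.
B is earlier.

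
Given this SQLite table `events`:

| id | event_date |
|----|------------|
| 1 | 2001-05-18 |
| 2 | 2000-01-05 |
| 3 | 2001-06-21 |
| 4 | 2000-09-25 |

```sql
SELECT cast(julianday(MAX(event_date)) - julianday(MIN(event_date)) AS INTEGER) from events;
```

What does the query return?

MIN = 2000-01-05, MAX = 2001-06-21.
26 days remain in January 2000 after the 5th (31 − 5).
Full months from February 2000 through May 2001 contribute their day counts.
Then 21 days into June 2001.
Total: 26 + 29 + 31 + 30 + 31 + 30 + 31 + 31 + 30 + 31 + 30 + 31 + 31 + 28 + 31 + 30 + 31 + 21 = 533.

533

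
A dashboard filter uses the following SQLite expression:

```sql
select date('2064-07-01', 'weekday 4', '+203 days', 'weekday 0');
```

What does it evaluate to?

2065-01-25

`weekday 4` advances to the next Thursday; 2064-07-01 is a Tuesday, so it moves forward to 2064-07-03.
Applying '+203 days' to 2064-07-03: counting 203 days forward gives 2065-01-22.
`weekday 0` advances to the next Sunday; 2065-01-22 is a Thursday, so it moves forward to 2065-01-25.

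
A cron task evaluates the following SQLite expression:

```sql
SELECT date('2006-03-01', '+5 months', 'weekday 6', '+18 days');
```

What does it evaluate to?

Adding +5 months to 2006-03-01 gives 2006-08-01.
`weekday 6` advances to the next Saturday; 2006-08-01 is a Tuesday, so it moves forward to 2006-08-05.
Advancing 18 more days within August lands on 2006-08-23.

2006-08-23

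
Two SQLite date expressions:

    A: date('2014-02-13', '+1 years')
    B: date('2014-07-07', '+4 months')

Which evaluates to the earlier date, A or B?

A = 2015-02-13.
B = 2014-11-07.
B is earlier.

B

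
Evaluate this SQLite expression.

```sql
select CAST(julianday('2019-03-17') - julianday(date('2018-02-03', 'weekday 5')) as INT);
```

`weekday 5` advances to the next Friday; 2018-02-03 is a Saturday, so it moves forward to 2018-02-09.
19 days remain in February 2018 after the 9th (28 − 9).
Full months from March 2018 through February 2019 contribute their day counts.
Then 17 days into March 2019.
Total: 19 + 31 + 30 + 31 + 30 + 31 + 31 + 30 + 31 + 30 + 31 + 31 + 28 + 17 = 401.

401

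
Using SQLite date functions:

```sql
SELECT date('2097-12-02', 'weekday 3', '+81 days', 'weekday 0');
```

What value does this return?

2098-02-23

`weekday 3` advances to the next Wednesday; 2097-12-02 is a Monday, so it moves forward to 2097-12-04.
Applying '+81 days' to 2097-12-04: counting 81 days forward gives 2098-02-23.
`weekday 0` advances to the next Sunday; 2098-02-23 is already a Sunday, so it stays at 2098-02-23.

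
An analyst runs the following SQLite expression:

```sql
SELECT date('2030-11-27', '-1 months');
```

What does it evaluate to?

Adding -1 month to 2030-11-27 gives 2030-10-27.

2030-10-27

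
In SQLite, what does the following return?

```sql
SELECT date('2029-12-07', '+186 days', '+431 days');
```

2031-08-16

Applying '+186 days' to 2029-12-07: counting 186 days forward gives 2030-06-11.
Applying '+431 days' to 2030-06-11: counting 431 days forward gives 2031-08-16.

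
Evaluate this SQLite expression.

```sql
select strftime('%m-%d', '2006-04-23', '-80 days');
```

First apply '-80 days': 2006-04-23 → 2006-02-02.
`%m-%d` extracts the month-day: 02-02.

02-02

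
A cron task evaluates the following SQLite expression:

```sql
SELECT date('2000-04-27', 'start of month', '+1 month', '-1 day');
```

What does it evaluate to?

`start of month` rewinds 2000-04-27 to 2000-04-01.
Adding +1 month to 2000-04-01 gives 2000-05-01.
Going back 1 day from 2000-05-01 reaches 2000-04-30 (last day of April, 30 days).

2000-04-30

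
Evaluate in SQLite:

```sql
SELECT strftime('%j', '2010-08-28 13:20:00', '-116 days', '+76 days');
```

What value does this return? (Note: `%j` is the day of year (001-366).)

200

First apply '-116 days', '+76 days': 2010-08-28 13:20:00 → 2010-07-19 13:20:00.
Day-of-year for 2010-07-19: days since 2010-01-01 inclusive = 200, zero-padded to 200.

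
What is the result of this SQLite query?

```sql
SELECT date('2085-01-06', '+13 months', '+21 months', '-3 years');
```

2084-11-06

Adding +13 months to 2085-01-06 gives 2086-02-06.
Adding +21 months to 2086-02-06 gives 2087-11-06.
Adding -3 years to 2087-11-06 gives 2084-11-06.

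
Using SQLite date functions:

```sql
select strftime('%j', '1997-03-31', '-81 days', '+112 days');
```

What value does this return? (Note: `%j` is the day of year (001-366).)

First apply '-81 days', '+112 days': 1997-03-31 → 1997-05-01.
Day-of-year for 1997-05-01: days since 1997-01-01 inclusive = 121, zero-padded to 121.

121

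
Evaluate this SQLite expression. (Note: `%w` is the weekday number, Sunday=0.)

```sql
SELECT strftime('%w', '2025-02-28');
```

5

2025-02-28 is a Friday; with Sunday=0 that is 5.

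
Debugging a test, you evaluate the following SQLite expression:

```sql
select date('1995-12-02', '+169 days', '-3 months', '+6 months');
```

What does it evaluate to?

Applying '+169 days' to 1995-12-02: counting 169 days forward gives 1996-05-19.
Adding -3 months to 1996-05-19 gives 1996-02-19.
Adding +6 months to 1996-02-19 gives 1996-08-19.

1996-08-19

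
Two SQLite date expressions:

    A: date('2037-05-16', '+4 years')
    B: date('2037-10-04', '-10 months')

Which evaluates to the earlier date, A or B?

A = 2041-05-16.
B = 2036-12-04.
B is earlier.

B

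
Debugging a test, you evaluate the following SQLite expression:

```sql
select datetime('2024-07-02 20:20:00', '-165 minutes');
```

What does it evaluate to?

2024-07-02 17:35:00

165 minutes = 2h 45m; -165 minutes from 2024-07-02 20:20:00 is 2024-07-02 17:35:00.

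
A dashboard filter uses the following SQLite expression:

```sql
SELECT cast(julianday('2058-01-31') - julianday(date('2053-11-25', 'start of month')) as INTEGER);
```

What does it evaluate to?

1552

`start of month` rewinds 2053-11-25 to 2053-11-01.
29 days remain in November 2053 after the 1st (30 − 1).
Full months from December 2053 through December 2057 contribute their day counts.
Then 31 days into January 2058.
Total: 29 + 31 + 31 + 28 + 31 + 30 + 31 + 30 + 31 + 31 + 30 + 31 + 30 + 31 + 31 + 28 + 31 + 30 + 31 + 30 + 31 + 31 + 30 + 31 + 30 + 31 + 31 + 29 + 31 + 30 + 31 + 30 + 31 + 31 + 30 + 31 + 30 + 31 + 31 + 28 + 31 + 30 + 31 + 30 + 31 + 31 + 30 + 31 + 30 + 31 + 31 = 1552.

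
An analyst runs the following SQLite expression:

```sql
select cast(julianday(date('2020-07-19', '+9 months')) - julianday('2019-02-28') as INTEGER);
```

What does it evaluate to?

781

Adding +9 months to 2020-07-19 gives 2021-04-19.
0 days remain in February 2019 after the 28th (28 − 28).
Full months from March 2019 through March 2021 contribute their day counts.
Then 19 days into April 2021.
Total: 0 + 31 + 30 + 31 + 30 + 31 + 31 + 30 + 31 + 30 + 31 + 31 + 29 + 31 + 30 + 31 + 30 + 31 + 31 + 30 + 31 + 30 + 31 + 31 + 28 + 31 + 19 = 781.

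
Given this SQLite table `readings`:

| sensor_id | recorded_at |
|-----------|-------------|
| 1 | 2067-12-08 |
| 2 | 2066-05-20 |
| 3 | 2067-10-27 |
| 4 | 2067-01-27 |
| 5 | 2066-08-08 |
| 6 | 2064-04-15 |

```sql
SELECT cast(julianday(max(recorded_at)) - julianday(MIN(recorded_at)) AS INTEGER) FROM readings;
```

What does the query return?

1332

MIN = 2064-04-15, MAX = 2067-12-08.
15 days remain in April 2064 after the 15th (30 − 15).
Full months from May 2064 through November 2067 contribute their day counts.
Then 8 days into December 2067.
Total: 15 + 31 + 30 + 31 + 31 + 30 + 31 + 30 + 31 + 31 + 28 + 31 + 30 + 31 + 30 + 31 + 31 + 30 + 31 + 30 + 31 + 31 + 28 + 31 + 30 + 31 + 30 + 31 + 31 + 30 + 31 + 30 + 31 + 31 + 28 + 31 + 30 + 31 + 30 + 31 + 31 + 30 + 31 + 30 + 8 = 1332.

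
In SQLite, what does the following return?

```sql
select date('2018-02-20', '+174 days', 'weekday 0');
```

2018-08-19

Applying '+174 days' to 2018-02-20: counting 174 days forward gives 2018-08-13.
`weekday 0` advances to the next Sunday; 2018-08-13 is a Monday, so it moves forward to 2018-08-19.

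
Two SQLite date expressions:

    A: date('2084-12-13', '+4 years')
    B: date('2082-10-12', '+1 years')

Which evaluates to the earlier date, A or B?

B

A = 2088-12-13.
B = 2083-10-12.
B is earlier.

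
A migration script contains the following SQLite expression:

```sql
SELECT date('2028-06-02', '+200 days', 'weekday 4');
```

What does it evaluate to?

Applying '+200 days' to 2028-06-02: counting 200 days forward gives 2028-12-19.
`weekday 4` advances to the next Thursday; 2028-12-19 is a Tuesday, so it moves forward to 2028-12-21.

2028-12-21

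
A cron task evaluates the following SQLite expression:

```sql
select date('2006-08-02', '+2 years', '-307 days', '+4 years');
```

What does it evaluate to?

2011-09-30

Adding +2 years to 2006-08-02 gives 2008-08-02.
Applying '-307 days' to 2008-08-02: counting 307 days back gives 2007-09-30.
Adding +4 years to 2007-09-30 gives 2011-09-30.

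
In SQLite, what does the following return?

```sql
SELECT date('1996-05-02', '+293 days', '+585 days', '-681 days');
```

1996-11-15

Applying '+293 days' to 1996-05-02: counting 293 days forward gives 1997-02-19.
Applying '+585 days' to 1997-02-19: counting 585 days forward gives 1998-09-27.
Applying '-681 days' to 1998-09-27: counting 681 days back gives 1996-11-15.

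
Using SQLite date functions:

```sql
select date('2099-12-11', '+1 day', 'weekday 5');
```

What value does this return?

2099-12-18

Advancing 1 more day within December lands on 2099-12-12.
`weekday 5` advances to the next Friday; 2099-12-12 is a Saturday, so it moves forward to 2099-12-18.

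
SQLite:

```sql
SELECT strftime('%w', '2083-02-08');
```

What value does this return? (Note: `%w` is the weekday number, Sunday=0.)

2083-02-08 is a Monday; with Sunday=0 that is 1.

1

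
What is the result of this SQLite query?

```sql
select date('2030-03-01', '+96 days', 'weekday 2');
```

Applying '+96 days' to 2030-03-01: counting 96 days forward gives 2030-06-05.
`weekday 2` advances to the next Tuesday; 2030-06-05 is a Wednesday, so it moves forward to 2030-06-11.

2030-06-11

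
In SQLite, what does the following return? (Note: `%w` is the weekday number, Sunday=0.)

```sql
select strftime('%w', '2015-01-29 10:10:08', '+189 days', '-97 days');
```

First apply '+189 days', '-97 days': 2015-01-29 10:10:08 → 2015-05-01 10:10:08.
2015-05-01 is a Friday; with Sunday=0 that is 5.

5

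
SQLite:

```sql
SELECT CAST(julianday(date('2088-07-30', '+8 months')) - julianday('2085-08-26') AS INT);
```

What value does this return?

Adding +8 months to 2088-07-30 gives 2089-03-30.
5 days remain in August 2085 after the 26th (31 − 26).
Full months from September 2085 through February 2089 contribute their day counts.
Then 30 days into March 2089.
Total: 5 + 30 + 31 + 30 + 31 + 31 + 28 + 31 + 30 + 31 + 30 + 31 + 31 + 30 + 31 + 30 + 31 + 31 + 28 + 31 + 30 + 31 + 30 + 31 + 31 + 30 + 31 + 30 + 31 + 31 + 29 + 31 + 30 + 31 + 30 + 31 + 31 + 30 + 31 + 30 + 31 + 31 + 28 + 30 = 1312.

1312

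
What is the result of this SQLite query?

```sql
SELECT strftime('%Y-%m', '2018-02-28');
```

`%Y-%m` extracts the year-month: 2018-02.

2018-02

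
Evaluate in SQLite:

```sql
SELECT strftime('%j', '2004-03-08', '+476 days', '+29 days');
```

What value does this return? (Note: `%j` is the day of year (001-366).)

First apply '+476 days', '+29 days': 2004-03-08 → 2005-07-26.
Day-of-year for 2005-07-26: days since 2005-01-01 inclusive = 207, zero-padded to 207.

207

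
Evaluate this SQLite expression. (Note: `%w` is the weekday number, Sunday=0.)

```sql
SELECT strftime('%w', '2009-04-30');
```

4

2009-04-30 is a Thursday; with Sunday=0 that is 4.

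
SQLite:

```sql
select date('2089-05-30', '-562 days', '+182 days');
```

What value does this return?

2088-05-15

Applying '-562 days' to 2089-05-30: counting 562 days back gives 2087-11-15.
Applying '+182 days' to 2087-11-15: counting 182 days forward gives 2088-05-15.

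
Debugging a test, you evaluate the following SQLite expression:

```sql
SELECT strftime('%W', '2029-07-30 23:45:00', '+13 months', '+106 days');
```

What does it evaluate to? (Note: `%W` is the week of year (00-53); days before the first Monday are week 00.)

49

First apply '+13 months', '+106 days': 2029-07-30 23:45:00 → 2030-12-14 23:45:00.
2030-12-14 is a Saturday. SQLite's %W counts Mondays since the year started; the result is 49.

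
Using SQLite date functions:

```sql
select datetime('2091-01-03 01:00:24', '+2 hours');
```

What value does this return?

+2 hours from 2091-01-03 01:00:24 is 2091-01-03 03:00:24.

2091-01-03 03:00:24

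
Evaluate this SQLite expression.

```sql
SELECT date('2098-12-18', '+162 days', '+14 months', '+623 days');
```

Applying '+162 days' to 2098-12-18: counting 162 days forward gives 2099-05-29.
Adding +14 months to 2099-05-29 gives 2100-07-29.
Applying '+623 days' to 2100-07-29: counting 623 days forward gives 2102-04-13.

2102-04-13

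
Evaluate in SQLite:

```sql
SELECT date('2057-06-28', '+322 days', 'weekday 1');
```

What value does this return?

2058-05-20

Applying '+322 days' to 2057-06-28: counting 322 days forward gives 2058-05-16.
`weekday 1` advances to the next Monday; 2058-05-16 is a Thursday, so it moves forward to 2058-05-20.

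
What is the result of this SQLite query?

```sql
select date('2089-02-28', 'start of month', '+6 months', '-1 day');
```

2089-07-31

`start of month` rewinds 2089-02-28 to 2089-02-01.
Adding +6 months to 2089-02-01 gives 2089-08-01.
Going back 1 day from 2089-08-01 reaches 2089-07-31 (last day of July, 31 days).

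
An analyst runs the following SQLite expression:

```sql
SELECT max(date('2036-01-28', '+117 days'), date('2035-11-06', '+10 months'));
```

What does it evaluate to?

date('2036-01-28', '+117 days') → 2036-05-24.
date('2035-11-06', '+10 months') → 2036-09-06.
Later of the two is 2036-09-06.

2036-09-06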